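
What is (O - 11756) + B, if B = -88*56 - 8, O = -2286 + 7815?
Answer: -11163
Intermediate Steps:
O = 5529
B = -4936 (B = -4928 - 8 = -4936)
(O - 11756) + B = (5529 - 11756) - 4936 = -6227 - 4936 = -11163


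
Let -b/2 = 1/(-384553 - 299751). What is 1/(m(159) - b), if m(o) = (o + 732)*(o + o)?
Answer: 342152/96944663375 ≈ 3.5294e-6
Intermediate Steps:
b = 1/342152 (b = -2/(-384553 - 299751) = -2/(-684304) = -2*(-1/684304) = 1/342152 ≈ 2.9227e-6)
m(o) = 2*o*(732 + o) (m(o) = (732 + o)*(2*o) = 2*o*(732 + o))
1/(m(159) - b) = 1/(2*159*(732 + 159) - 1*1/342152) = 1/(2*159*891 - 1/342152) = 1/(283338 - 1/342152) = 1/(96944663375/342152) = 342152/96944663375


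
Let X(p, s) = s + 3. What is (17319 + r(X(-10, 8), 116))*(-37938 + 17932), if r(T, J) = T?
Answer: -346703980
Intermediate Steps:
X(p, s) = 3 + s
(17319 + r(X(-10, 8), 116))*(-37938 + 17932) = (17319 + (3 + 8))*(-37938 + 17932) = (17319 + 11)*(-20006) = 17330*(-20006) = -346703980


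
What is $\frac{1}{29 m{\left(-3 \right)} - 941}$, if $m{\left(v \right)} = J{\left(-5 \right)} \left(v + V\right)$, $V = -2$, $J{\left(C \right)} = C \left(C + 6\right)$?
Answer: $- \frac{1}{216} \approx -0.0046296$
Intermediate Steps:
$J{\left(C \right)} = C \left(6 + C\right)$
$m{\left(v \right)} = 10 - 5 v$ ($m{\left(v \right)} = - 5 \left(6 - 5\right) \left(v - 2\right) = \left(-5\right) 1 \left(-2 + v\right) = - 5 \left(-2 + v\right) = 10 - 5 v$)
$\frac{1}{29 m{\left(-3 \right)} - 941} = \frac{1}{29 \left(10 - -15\right) - 941} = \frac{1}{29 \left(10 + 15\right) - 941} = \frac{1}{29 \cdot 25 - 941} = \frac{1}{725 - 941} = \frac{1}{-216} = - \frac{1}{216}$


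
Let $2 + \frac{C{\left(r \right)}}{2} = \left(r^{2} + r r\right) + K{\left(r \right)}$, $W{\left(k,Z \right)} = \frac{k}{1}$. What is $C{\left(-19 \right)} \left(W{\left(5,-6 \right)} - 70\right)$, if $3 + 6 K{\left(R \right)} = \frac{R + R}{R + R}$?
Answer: $- \frac{280670}{3} \approx -93557.0$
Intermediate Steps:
$K{\left(R \right)} = - \frac{1}{3}$ ($K{\left(R \right)} = - \frac{1}{2} + \frac{\left(R + R\right) \frac{1}{R + R}}{6} = - \frac{1}{2} + \frac{2 R \frac{1}{2 R}}{6} = - \frac{1}{2} + \frac{1}{6} \cdot 1 = - \frac{1}{2} + \frac{1}{6} = - \frac{1}{3}$)
$W{\left(k,Z \right)} = k$ ($W{\left(k,Z \right)} = k 1 = k$)
$C{\left(r \right)} = - \frac{14}{3} + 4 r^{2}$ ($C{\left(r \right)} = -4 + 2 \left(\left(r^{2} + r r\right) - \frac{1}{3}\right) = -4 + 2 \left(\left(r^{2} + r^{2}\right) - \frac{1}{3}\right) = -4 + 2 \left(2 r^{2} - \frac{1}{3}\right) = -4 + 2 \left(- \frac{1}{3} + 2 r^{2}\right) = -4 + \left(- \frac{2}{3} + 4 r^{2}\right) = - \frac{14}{3} + 4 r^{2}$)
$C{\left(-19 \right)} \left(W{\left(5,-6 \right)} - 70\right) = \left(- \frac{14}{3} + 4 \left(-19\right)^{2}\right) \left(5 - 70\right) = \left(- \frac{14}{3} + 4 \cdot 361\right) \left(-65\right) = \left(- \frac{14}{3} + 1444\right) \left(-65\right) = \frac{4318}{3} \left(-65\right) = - \frac{280670}{3}$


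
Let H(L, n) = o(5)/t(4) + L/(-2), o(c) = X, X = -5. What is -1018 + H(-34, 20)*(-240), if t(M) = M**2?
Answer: -5023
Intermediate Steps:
o(c) = -5
H(L, n) = -5/16 - L/2 (H(L, n) = -5/(4**2) + L/(-2) = -5/16 + L*(-1/2) = -5*1/16 - L/2 = -5/16 - L/2)
-1018 + H(-34, 20)*(-240) = -1018 + (-5/16 - 1/2*(-34))*(-240) = -1018 + (-5/16 + 17)*(-240) = -1018 + (267/16)*(-240) = -1018 - 4005 = -5023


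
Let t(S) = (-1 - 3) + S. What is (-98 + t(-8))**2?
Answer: 12100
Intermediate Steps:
t(S) = -4 + S
(-98 + t(-8))**2 = (-98 + (-4 - 8))**2 = (-98 - 12)**2 = (-110)**2 = 12100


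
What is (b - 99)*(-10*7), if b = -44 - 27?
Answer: 11900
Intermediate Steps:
b = -71
(b - 99)*(-10*7) = (-71 - 99)*(-10*7) = -170*(-70) = 11900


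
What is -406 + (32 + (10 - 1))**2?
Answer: 1275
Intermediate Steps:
-406 + (32 + (10 - 1))**2 = -406 + (32 + 9)**2 = -406 + 41**2 = -406 + 1681 = 1275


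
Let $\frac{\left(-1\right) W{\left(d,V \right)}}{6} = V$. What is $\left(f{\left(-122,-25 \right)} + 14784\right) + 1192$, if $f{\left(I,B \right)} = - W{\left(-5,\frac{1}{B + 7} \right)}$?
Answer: $\frac{47927}{3} \approx 15976.0$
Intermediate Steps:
$W{\left(d,V \right)} = - 6 V$
$f{\left(I,B \right)} = \frac{6}{7 + B}$ ($f{\left(I,B \right)} = - \frac{-6}{B + 7} = - \frac{-6}{7 + B} = \frac{6}{7 + B}$)
$\left(f{\left(-122,-25 \right)} + 14784\right) + 1192 = \left(\frac{6}{7 - 25} + 14784\right) + 1192 = \left(\frac{6}{-18} + 14784\right) + 1192 = \left(6 \left(- \frac{1}{18}\right) + 14784\right) + 1192 = \left(- \frac{1}{3} + 14784\right) + 1192 = \frac{44351}{3} + 1192 = \frac{47927}{3}$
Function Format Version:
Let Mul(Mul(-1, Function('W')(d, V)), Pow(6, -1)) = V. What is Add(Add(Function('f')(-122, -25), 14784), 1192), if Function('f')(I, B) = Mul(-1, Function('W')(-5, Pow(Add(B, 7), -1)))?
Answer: Rational(47927, 3) ≈ 15976.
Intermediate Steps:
Function('W')(d, V) = Mul(-6, V)
Function('f')(I, B) = Mul(6, Pow(Add(7, B), -1)) (Function('f')(I, B) = Mul(-1, Mul(-6, Pow(Add(B, 7), -1))) = Mul(-1, Mul(-6, Pow(Add(7, B), -1))) = Mul(6, Pow(Add(7, B), -1)))
Add(Add(Function('f')(-122, -25), 14784), 1192) = Add(Add(Mul(6, Pow(Add(7, -25), -1)), 14784), 1192) = Add(Add(Mul(6, Pow(-18, -1)), 14784), 1192) = Add(Add(Mul(6, Rational(-1, 18)), 14784), 1192) = Add(Add(Rational(-1, 3), 14784), 1192) = Add(Rational(44351, 3), 1192) = Rational(47927, 3)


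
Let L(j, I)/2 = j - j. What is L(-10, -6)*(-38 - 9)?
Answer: 0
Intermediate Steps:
L(j, I) = 0 (L(j, I) = 2*(j - j) = 2*0 = 0)
L(-10, -6)*(-38 - 9) = 0*(-38 - 9) = 0*(-47) = 0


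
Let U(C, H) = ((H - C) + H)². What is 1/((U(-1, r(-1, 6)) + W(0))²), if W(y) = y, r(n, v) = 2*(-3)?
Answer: 1/14641 ≈ 6.8301e-5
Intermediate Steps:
r(n, v) = -6
U(C, H) = (-C + 2*H)²
1/((U(-1, r(-1, 6)) + W(0))²) = 1/(((-1 - 2*(-6))² + 0)²) = 1/(((-1 + 12)² + 0)²) = 1/((11² + 0)²) = 1/((121 + 0)²) = 1/(121²) = 1/14641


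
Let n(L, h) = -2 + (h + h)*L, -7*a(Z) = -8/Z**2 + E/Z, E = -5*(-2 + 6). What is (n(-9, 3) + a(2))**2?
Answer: 144400/49 ≈ 2946.9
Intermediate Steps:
E = -20 (E = -5*4 = -20)
a(Z) = 8/(7*Z**2) + 20/(7*Z) (a(Z) = -(-8/Z**2 - 20/Z)/7 = -(-20/Z - 8/Z**2)/7 = 8/(7*Z**2) + 20/(7*Z))
n(L, h) = -2 + 2*L*h (n(L, h) = -2 + (2*h)*L = -2 + 2*L*h)
(n(-9, 3) + a(2))**2 = ((-2 + 2*(-9)*3) + (4/7)*(2 + 5*2)/2**2)**2 = ((-2 - 54) + (4/7)*(1/4)*(2 + 10))**2 = (-56 + (4/7)*(1/4)*12)**2 = (-56 + 12/7)**2 = (-380/7)**2 = 144400/49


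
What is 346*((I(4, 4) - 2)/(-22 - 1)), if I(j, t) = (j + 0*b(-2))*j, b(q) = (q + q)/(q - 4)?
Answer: -4844/23 ≈ -210.61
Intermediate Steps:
b(q) = 2*q/(-4 + q) (b(q) = (2*q)/(-4 + q) = 2*q/(-4 + q))
I(j, t) = j² (I(j, t) = (j + 0*(2*(-2)/(-4 - 2)))*j = (j + 0*(2*(-2)/(-6)))*j = (j + 0*(2*(-2)*(-⅙)))*j = (j + 0*(⅔))*j = (j + 0)*j = j*j = j²)
346*((I(4, 4) - 2)/(-22 - 1)) = 346*((4² - 2)/(-22 - 1)) = 346*((16 - 2)/(-23)) = 346*(14*(-1/23)) = 346*(-14/23) = -4844/23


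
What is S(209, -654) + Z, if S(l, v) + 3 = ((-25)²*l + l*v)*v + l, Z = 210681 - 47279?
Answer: 4127502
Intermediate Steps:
Z = 163402
S(l, v) = -3 + l + v*(625*l + l*v) (S(l, v) = -3 + (((-25)²*l + l*v)*v + l) = -3 + ((625*l + l*v)*v + l) = -3 + (v*(625*l + l*v) + l) = -3 + (l + v*(625*l + l*v)) = -3 + l + v*(625*l + l*v))
S(209, -654) + Z = (-3 + 209 + 209*(-654)² + 625*209*(-654)) + 163402 = (-3 + 209 + 209*427716 - 85428750) + 163402 = (-3 + 209 + 89392644 - 85428750) + 163402 = 3964100 + 163402 = 4127502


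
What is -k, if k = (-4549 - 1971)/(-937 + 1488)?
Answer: 6520/551 ≈ 11.833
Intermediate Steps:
k = -6520/551 ≈ -11.833
-k = -1*(-6520/551) = 6520/551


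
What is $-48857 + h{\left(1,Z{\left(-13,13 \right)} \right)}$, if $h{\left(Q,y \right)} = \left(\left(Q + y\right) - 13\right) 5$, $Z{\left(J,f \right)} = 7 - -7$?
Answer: $-48847$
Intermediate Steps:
$Z{\left(J,f \right)} = 14$ ($Z{\left(J,f \right)} = 7 + 7 = 14$)
$h{\left(Q,y \right)} = -65 + 5 Q + 5 y$ ($h{\left(Q,y \right)} = \left(-13 + Q + y\right) 5 = -65 + 5 Q + 5 y$)
$-48857 + h{\left(1,Z{\left(-13,13 \right)} \right)} = -48857 + \left(-65 + 5 \cdot 1 + 5 \cdot 14\right) = -48857 + \left(-65 + 5 + 70\right) = -48857 + 10 = -48847$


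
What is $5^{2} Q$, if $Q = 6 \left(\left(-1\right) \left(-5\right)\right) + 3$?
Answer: $825$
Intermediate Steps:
$Q = 33$ ($Q = 6 \cdot 5 + 3 = 30 + 3 = 33$)
$5^{2} Q = 5^{2} \cdot 33 = 25 \cdot 33 = 825$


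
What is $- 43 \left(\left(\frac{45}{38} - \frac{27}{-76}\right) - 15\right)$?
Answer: $\frac{43989}{76} \approx 578.8$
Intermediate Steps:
$- 43 \left(\left(\frac{45}{38} - \frac{27}{-76}\right) - 15\right) = - 43 \left(\left(45 \cdot \frac{1}{38} - - \frac{27}{76}\right) - 15\right) = - 43 \left(\left(\frac{45}{38} + \frac{27}{76}\right) - 15\right) = - 43 \left(\frac{117}{76} - 15\right) = \left(-43\right) \left(- \frac{1023}{76}\right) = \frac{43989}{76}$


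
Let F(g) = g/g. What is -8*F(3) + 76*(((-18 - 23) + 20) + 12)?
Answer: -692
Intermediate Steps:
F(g) = 1
-8*F(3) + 76*(((-18 - 23) + 20) + 12) = -8*1 + 76*(((-18 - 23) + 20) + 12) = -8 + 76*((-41 + 20) + 12) = -8 + 76*(-21 + 12) = -8 + 76*(-9) = -8 - 684 = -692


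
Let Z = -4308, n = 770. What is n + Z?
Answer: -3538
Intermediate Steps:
n + Z = 770 - 4308 = -3538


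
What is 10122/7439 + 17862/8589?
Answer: 73271092/21297857 ≈ 3.4403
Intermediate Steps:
10122/7439 + 17862/8589 = 10122*(1/7439) + 17862*(1/8589) = 10122/7439 + 5954/2863 = 73271092/21297857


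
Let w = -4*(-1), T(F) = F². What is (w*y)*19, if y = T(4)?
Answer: 1216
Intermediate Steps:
y = 16 (y = 4² = 16)
w = 4
(w*y)*19 = (4*16)*19 = 64*19 = 1216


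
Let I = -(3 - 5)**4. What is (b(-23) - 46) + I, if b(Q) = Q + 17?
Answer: -68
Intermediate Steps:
b(Q) = 17 + Q
I = -16 (I = -1*(-2)**4 = -1*16 = -16)
(b(-23) - 46) + I = ((17 - 23) - 46) - 16 = (-6 - 46) - 16 = -52 - 16 = -68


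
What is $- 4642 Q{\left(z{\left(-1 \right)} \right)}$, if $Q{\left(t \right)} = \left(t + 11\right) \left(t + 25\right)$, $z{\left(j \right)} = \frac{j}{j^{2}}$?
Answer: $-1114080$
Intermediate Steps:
$z{\left(j \right)} = \frac{1}{j}$ ($z{\left(j \right)} = \frac{j}{j^{2}} = \frac{1}{j}$)
$Q{\left(t \right)} = \left(11 + t\right) \left(25 + t\right)$
$- 4642 Q{\left(z{\left(-1 \right)} \right)} = - 4642 \left(275 + \left(\frac{1}{-1}\right)^{2} + \frac{36}{-1}\right) = - 4642 \left(275 + \left(-1\right)^{2} + 36 \left(-1\right)\right) = - 4642 \left(275 + 1 - 36\right) = \left(-4642\right) 240 = -1114080$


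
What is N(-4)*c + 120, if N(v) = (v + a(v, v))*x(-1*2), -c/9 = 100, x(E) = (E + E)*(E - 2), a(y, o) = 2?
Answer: 28920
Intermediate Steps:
x(E) = 2*E*(-2 + E) (x(E) = (2*E)*(-2 + E) = 2*E*(-2 + E))
c = -900 (c = -9*100 = -900)
N(v) = 32 + 16*v (N(v) = (v + 2)*(2*(-1*2)*(-2 - 1*2)) = (2 + v)*(2*(-2)*(-2 - 2)) = (2 + v)*(2*(-2)*(-4)) = (2 + v)*16 = 32 + 16*v)
N(-4)*c + 120 = (32 + 16*(-4))*(-900) + 120 = (32 - 64)*(-900) + 120 = -32*(-900) + 120 = 28800 + 120 = 28920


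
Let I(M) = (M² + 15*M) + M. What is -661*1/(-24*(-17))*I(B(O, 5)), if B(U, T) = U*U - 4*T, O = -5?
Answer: -23135/136 ≈ -170.11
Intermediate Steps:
B(U, T) = U² - 4*T
I(M) = M² + 16*M
-661*1/(-24*(-17))*I(B(O, 5)) = -661*1/(-24*(-17))*((-5)² - 4*5)*(16 + ((-5)² - 4*5)) = -661*(-1/24*(-1/17))*(25 - 20)*(16 + (25 - 20)) = -661*5*(16 + 5)/408 = -661*5*21/408 = -661*105/408 = -661*35/136 = -23135/136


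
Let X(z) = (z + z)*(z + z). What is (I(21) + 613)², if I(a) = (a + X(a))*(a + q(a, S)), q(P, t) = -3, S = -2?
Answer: 1072104049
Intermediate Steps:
X(z) = 4*z² (X(z) = (2*z)*(2*z) = 4*z²)
I(a) = (-3 + a)*(a + 4*a²) (I(a) = (a + 4*a²)*(a - 3) = (a + 4*a²)*(-3 + a) = (-3 + a)*(a + 4*a²))
(I(21) + 613)² = (21*(-3 - 11*21 + 4*21²) + 613)² = (21*(-3 - 231 + 4*441) + 613)² = (21*(-3 - 231 + 1764) + 613)² = (21*1530 + 613)² = (32130 + 613)² = 32743² = 1072104049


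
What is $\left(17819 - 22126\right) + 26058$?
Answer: $21751$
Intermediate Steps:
$\left(17819 - 22126\right) + 26058 = -4307 + 26058 = 21751$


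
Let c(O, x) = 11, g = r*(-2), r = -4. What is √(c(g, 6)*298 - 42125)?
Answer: I*√38847 ≈ 197.1*I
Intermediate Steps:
g = 8 (g = -4*(-2) = 8)
√(c(g, 6)*298 - 42125) = √(11*298 - 42125) = √(3278 - 42125) = √(-38847) = I*√38847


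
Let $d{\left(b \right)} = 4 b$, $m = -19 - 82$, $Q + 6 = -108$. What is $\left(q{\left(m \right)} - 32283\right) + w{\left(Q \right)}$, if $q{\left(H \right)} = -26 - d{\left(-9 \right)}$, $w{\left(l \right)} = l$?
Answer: $-32387$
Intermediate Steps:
$Q = -114$ ($Q = -6 - 108 = -114$)
$m = -101$ ($m = -19 - 82 = -101$)
$q{\left(H \right)} = 10$ ($q{\left(H \right)} = -26 - 4 \left(-9\right) = -26 - -36 = -26 + 36 = 10$)
$\left(q{\left(m \right)} - 32283\right) + w{\left(Q \right)} = \left(10 - 32283\right) - 114 = -32273 - 114 = -32387$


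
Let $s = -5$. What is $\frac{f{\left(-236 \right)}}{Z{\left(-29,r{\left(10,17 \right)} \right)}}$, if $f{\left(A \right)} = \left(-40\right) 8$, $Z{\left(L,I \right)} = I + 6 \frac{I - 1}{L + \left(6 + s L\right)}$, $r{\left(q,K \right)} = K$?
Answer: $- \frac{3904}{217} \approx -17.991$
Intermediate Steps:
$Z{\left(L,I \right)} = I + \frac{6 \left(-1 + I\right)}{6 - 4 L}$ ($Z{\left(L,I \right)} = I + 6 \frac{I - 1}{L - \left(-6 + 5 L\right)} = I + 6 \frac{-1 + I}{6 - 4 L} = I + \frac{6 \left(-1 + I\right)}{6 - 4 L}$)
$f{\left(A \right)} = -320$
$\frac{f{\left(-236 \right)}}{Z{\left(-29,r{\left(10,17 \right)} \right)}} = - \frac{320}{\frac{1}{3 - -58} \left(-3 + 6 \cdot 17 - 34 \left(-29\right)\right)} = - \frac{320}{\frac{1}{3 + 58} \left(-3 + 102 + 986\right)} = - \frac{320}{\frac{1}{61} \cdot 1085} = - \frac{320}{\frac{1085}{61}} = \left(-320\right) \frac{61}{1085} = - \frac{3904}{217}$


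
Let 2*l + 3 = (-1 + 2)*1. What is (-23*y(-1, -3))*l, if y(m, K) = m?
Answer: -23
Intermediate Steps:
l = -1 (l = -3/2 + ((-1 + 2)*1)/2 = -3/2 + (1*1)/2 = -3/2 + (½)*1 = -3/2 + ½ = -1)
(-23*y(-1, -3))*l = -23*(-1)*(-1) = 23*(-1) = -23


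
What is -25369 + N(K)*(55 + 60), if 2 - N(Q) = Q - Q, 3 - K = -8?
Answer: -25139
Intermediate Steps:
K = 11 (K = 3 - 1*(-8) = 3 + 8 = 11)
N(Q) = 2 (N(Q) = 2 - (Q - Q) = 2 - 1*0 = 2 + 0 = 2)
-25369 + N(K)*(55 + 60) = -25369 + 2*(55 + 60) = -25369 + 2*115 = -25369 + 230 = -25139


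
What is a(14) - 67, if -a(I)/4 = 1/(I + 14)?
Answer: -470/7 ≈ -67.143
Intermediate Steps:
a(I) = -4/(14 + I) (a(I) = -4/(I + 14) = -4/(14 + I))
a(14) - 67 = -4/(14 + 14) - 67 = -4/28 - 67 = -4*1/28 - 67 = -⅐ - 67 = -470/7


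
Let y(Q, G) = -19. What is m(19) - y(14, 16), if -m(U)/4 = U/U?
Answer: 15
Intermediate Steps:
m(U) = -4 (m(U) = -4*U/U = -4*1 = -4)
m(19) - y(14, 16) = -4 - 1*(-19) = -4 + 19 = 15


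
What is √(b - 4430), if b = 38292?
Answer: √33862 ≈ 184.02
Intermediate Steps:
√(b - 4430) = √(38292 - 4430) = √33862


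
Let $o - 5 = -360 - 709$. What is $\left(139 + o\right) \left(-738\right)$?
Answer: $682650$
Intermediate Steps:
$o = -1064$ ($o = 5 - 1069 = -1064$)
$\left(139 + o\right) \left(-738\right) = \left(139 - 1064\right) \left(-738\right) = \left(-925\right) \left(-738\right) = 682650$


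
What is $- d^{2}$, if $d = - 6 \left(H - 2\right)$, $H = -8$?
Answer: $-3600$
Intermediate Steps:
$d = 60$ ($d = - 6 \left(-8 - 2\right) = \left(-6\right) \left(-10\right) = 60$)
$- d^{2} = - 60^{2} = \left(-1\right) 3600 = -3600$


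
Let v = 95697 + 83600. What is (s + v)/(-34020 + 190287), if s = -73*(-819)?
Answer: 239084/156267 ≈ 1.5300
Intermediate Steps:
s = 59787
v = 179297
(s + v)/(-34020 + 190287) = (59787 + 179297)/(-34020 + 190287) = 239084/156267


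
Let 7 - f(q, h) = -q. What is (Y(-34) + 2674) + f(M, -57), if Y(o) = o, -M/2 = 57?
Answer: 2533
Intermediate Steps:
M = -114 (M = -2*57 = -114)
f(q, h) = 7 + q (f(q, h) = 7 - (-1)*q = 7 + q)
(Y(-34) + 2674) + f(M, -57) = (-34 + 2674) + (7 - 114) = 2640 - 107 = 2533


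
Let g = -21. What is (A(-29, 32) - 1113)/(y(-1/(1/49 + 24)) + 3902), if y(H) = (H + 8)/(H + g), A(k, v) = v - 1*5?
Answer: -927444/3331985 ≈ -0.27835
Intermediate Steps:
A(k, v) = -5 + v (A(k, v) = v - 5 = -5 + v)
y(H) = (8 + H)/(-21 + H) (y(H) = (H + 8)/(H - 21) = (8 + H)/(-21 + H))
(A(-29, 32) - 1113)/(y(-1/(1/49 + 24)) + 3902) = ((-5 + 32) - 1113)/((8 - 1/(1/49 + 24))/(-21 - 1/(1/49 + 24)) + 3902) = (27 - 1113)/((8 - 1/(1/49 + 24))/(-21 - 1/(1/49 + 24)) + 3902) = -1086/((8 - 1/1177/49)/(-21 - 1/1177/49) + 3902) = -1086/((8 - 1*49/1177)/(-21 - 1*49/1177) + 3902) = -1086/((8 - 49/1177)/(-21 - 49/1177) + 3902) = -1086/((9367/1177)/(-24766/1177) + 3902) = -1086/(-1177/24766*9367/1177 + 3902) = -1086/(-323/854 + 3902) = -1086/3331985/854 = -1086*854/3331985 = -927444/3331985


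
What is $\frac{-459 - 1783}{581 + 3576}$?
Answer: $- \frac{2242}{4157} \approx -0.53933$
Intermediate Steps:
$\frac{-459 - 1783}{581 + 3576} = - \frac{2242}{4157}$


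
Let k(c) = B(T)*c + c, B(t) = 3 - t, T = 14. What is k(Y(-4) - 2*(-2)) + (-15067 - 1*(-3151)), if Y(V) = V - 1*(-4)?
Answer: -11956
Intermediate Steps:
Y(V) = 4 + V (Y(V) = V + 4 = 4 + V)
k(c) = -10*c (k(c) = (3 - 1*14)*c + c = (3 - 14)*c + c = -11*c + c = -10*c)
k(Y(-4) - 2*(-2)) + (-15067 - 1*(-3151)) = -10*((4 - 4) - 2*(-2)) + (-15067 - 1*(-3151)) = -10*(0 + 4) + (-15067 + 3151) = -10*4 - 11916 = -40 - 11916 = -11956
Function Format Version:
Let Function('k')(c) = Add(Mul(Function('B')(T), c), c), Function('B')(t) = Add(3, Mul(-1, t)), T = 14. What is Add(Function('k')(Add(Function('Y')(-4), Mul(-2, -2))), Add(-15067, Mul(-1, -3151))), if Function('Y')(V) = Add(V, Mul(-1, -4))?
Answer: -11956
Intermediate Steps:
Function('Y')(V) = Add(4, V) (Function('Y')(V) = Add(V, 4) = Add(4, V))
Function('k')(c) = Mul(-10, c) (Function('k')(c) = Add(Mul(Add(3, Mul(-1, 14)), c), c) = Add(Mul(Add(3, -14), c), c) = Add(Mul(-11, c), c) = Mul(-10, c))
Add(Function('k')(Add(Function('Y')(-4), Mul(-2, -2))), Add(-15067, Mul(-1, -3151))) = Add(Mul(-10, Add(Add(4, -4), Mul(-2, -2))), Add(-15067, Mul(-1, -3151))) = Add(Mul(-10, Add(0, 4)), Add(-15067, 3151)) = Add(Mul(-10, 4), -11916) = Add(-40, -11916) = -11956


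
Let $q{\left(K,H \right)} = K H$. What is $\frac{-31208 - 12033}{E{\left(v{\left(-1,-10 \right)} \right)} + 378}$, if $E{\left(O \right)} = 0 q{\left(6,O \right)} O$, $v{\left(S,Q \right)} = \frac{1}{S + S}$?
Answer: $- \frac{43241}{378} \approx -114.39$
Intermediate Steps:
$q{\left(K,H \right)} = H K$
$v{\left(S,Q \right)} = \frac{1}{2 S}$
$E{\left(O \right)} = 0$ ($E{\left(O \right)} = 0 O 6 O = 0 \cdot 6 O O = 0 O = 0$)
$\frac{-31208 - 12033}{E{\left(v{\left(-1,-10 \right)} \right)} + 378} = \frac{-31208 - 12033}{0 + 378} = - \frac{43241}{378}$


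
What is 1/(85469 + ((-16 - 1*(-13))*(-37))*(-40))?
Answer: 1/81029 ≈ 1.2341e-5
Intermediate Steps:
1/(85469 + ((-16 - 1*(-13))*(-37))*(-40)) = 1/(85469 + ((-16 + 13)*(-37))*(-40)) = 1/(85469 - 3*(-37)*(-40)) = 1/(85469 + 111*(-40)) = 1/(85469 - 4440) = 1/81029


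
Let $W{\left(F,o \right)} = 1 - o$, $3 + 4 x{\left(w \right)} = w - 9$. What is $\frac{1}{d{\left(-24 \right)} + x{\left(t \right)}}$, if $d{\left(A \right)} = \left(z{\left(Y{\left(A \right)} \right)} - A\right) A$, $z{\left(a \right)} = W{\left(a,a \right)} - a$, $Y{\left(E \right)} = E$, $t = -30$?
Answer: $- \frac{2}{3525} \approx -0.00056738$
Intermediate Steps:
$x{\left(w \right)} = -3 + \frac{w}{4}$ ($x{\left(w \right)} = - \frac{3}{4} + \frac{w - 9}{4} = - \frac{3}{4} + \frac{-9 + w}{4} = - \frac{3}{4} + \left(- \frac{9}{4} + \frac{w}{4}\right) = -3 + \frac{w}{4}$)
$z{\left(a \right)} = 1 - 2 a$ ($z{\left(a \right)} = \left(1 - a\right) - a = 1 - 2 a$)
$d{\left(A \right)} = A \left(1 - 3 A\right)$ ($d{\left(A \right)} = \left(\left(1 - 2 A\right) - A\right) A = \left(1 - 3 A\right) A = A \left(1 - 3 A\right)$)
$\frac{1}{d{\left(-24 \right)} + x{\left(t \right)}} = \frac{1}{- 24 \left(1 - -72\right) + \left(-3 + \frac{1}{4} \left(-30\right)\right)} = \frac{1}{- 24 \left(1 + 72\right) - \frac{21}{2}} = \frac{1}{\left(-24\right) 73 - \frac{21}{2}} = \frac{1}{-1752 - \frac{21}{2}} = \frac{1}{- \frac{3525}{2}} = - \frac{2}{3525}$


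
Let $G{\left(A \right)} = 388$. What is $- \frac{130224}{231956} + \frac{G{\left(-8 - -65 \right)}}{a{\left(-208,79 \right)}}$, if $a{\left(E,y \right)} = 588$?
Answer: $\frac{839201}{8524383} \approx 0.098447$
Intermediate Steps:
$- \frac{130224}{231956} + \frac{G{\left(-8 - -65 \right)}}{a{\left(-208,79 \right)}} = - \frac{130224}{231956} + \frac{388}{588} = \left(-130224\right) \frac{1}{231956} + 388 \cdot \frac{1}{588} = - \frac{32556}{57989} + \frac{97}{147} = \frac{839201}{8524383}$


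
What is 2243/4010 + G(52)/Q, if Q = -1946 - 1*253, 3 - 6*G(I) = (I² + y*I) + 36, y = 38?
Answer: 4041106/4408995 ≈ 0.91656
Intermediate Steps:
G(I) = -11/2 - 19*I/3 - I²/6 (G(I) = ½ - ((I² + 38*I) + 36)/6 = ½ - (36 + I² + 38*I)/6 = ½ + (-6 - 19*I/3 - I²/6) = -11/2 - 19*I/3 - I²/6)
Q = -2199 (Q = -1946 - 253 = -2199)
2243/4010 + G(52)/Q = 2243/4010 + (-11/2 - 19/3*52 - ⅙*52²)/(-2199) = 2243*(1/4010) + (-11/2 - 988/3 - ⅙*2704)*(-1/2199) = 2243/4010 + (-11/2 - 988/3 - 1352/3)*(-1/2199) = 2243/4010 - 1571/2*(-1/2199) = 2243/4010 + 1571/4398 = 4041106/4408995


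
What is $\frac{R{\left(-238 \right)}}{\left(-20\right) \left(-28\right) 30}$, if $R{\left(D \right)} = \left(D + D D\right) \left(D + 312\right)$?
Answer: $\frac{49691}{200} \approx 248.46$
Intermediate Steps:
$R{\left(D \right)} = \left(312 + D\right) \left(D + D^{2}\right)$ ($R{\left(D \right)} = \left(D + D^{2}\right) \left(312 + D\right) = \left(312 + D\right) \left(D + D^{2}\right)$)
$\frac{R{\left(-238 \right)}}{\left(-20\right) \left(-28\right) 30} = \frac{\left(-238\right) \left(312 + \left(-238\right)^{2} + 313 \left(-238\right)\right)}{\left(-20\right) \left(-28\right) 30} = \frac{\left(-238\right) \left(312 + 56644 - 74494\right)}{560 \cdot 30} = \frac{\left(-238\right) \left(-17538\right)}{16800} = 4174044 \cdot \frac{1}{16800} = \frac{49691}{200}$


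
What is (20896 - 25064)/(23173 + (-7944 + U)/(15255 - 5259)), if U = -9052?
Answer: -743988/4136077 ≈ -0.17988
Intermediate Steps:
(20896 - 25064)/(23173 + (-7944 + U)/(15255 - 5259)) = (20896 - 25064)/(23173 + (-7944 - 9052)/(15255 - 5259)) = -4168/(23173 - 16996/9996) = -4168/(23173 - 16996*1/9996) = -4168/(23173 - 607/357) = -4168/8272154/357 = -4168*357/8272154 = -743988/4136077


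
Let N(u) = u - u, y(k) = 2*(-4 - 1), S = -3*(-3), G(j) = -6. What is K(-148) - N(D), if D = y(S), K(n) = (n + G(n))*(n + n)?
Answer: 45584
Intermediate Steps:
S = 9
y(k) = -10 (y(k) = 2*(-5) = -10)
K(n) = 2*n*(-6 + n) (K(n) = (n - 6)*(n + n) = (-6 + n)*(2*n) = 2*n*(-6 + n))
D = -10
N(u) = 0
K(-148) - N(D) = 2*(-148)*(-6 - 148) - 1*0 = 2*(-148)*(-154) + 0 = 45584 + 0 = 45584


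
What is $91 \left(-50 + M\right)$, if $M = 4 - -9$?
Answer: $-3367$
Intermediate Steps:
$M = 13$ ($M = 4 + 9 = 13$)
$91 \left(-50 + M\right) = 91 \left(-50 + 13\right) = 91 \left(-37\right) = -3367$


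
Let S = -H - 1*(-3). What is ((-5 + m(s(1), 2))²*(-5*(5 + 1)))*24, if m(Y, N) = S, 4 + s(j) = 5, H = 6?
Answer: -46080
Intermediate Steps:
s(j) = 1 (s(j) = -4 + 5 = 1)
S = -3 (S = -1*6 - 1*(-3) = -6 + 3 = -3)
m(Y, N) = -3
((-5 + m(s(1), 2))²*(-5*(5 + 1)))*24 = ((-5 - 3)²*(-5*(5 + 1)))*24 = ((-8)²*(-5*6))*24 = (64*(-30))*24 = -1920*24 = -46080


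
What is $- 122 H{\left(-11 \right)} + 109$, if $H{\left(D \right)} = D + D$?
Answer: $2793$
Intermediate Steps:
$H{\left(D \right)} = 2 D$
$- 122 H{\left(-11 \right)} + 109 = - 122 \cdot 2 \left(-11\right) + 109 = \left(-122\right) \left(-22\right) + 109 = 2684 + 109 = 2793$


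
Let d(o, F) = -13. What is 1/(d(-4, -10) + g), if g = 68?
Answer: 1/55 ≈ 0.018182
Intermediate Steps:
1/(d(-4, -10) + g) = 1/(-13 + 68) = 1/55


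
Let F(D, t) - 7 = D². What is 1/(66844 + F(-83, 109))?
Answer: 1/73740 ≈ 1.3561e-5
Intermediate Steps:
F(D, t) = 7 + D²
1/(66844 + F(-83, 109)) = 1/(66844 + (7 + (-83)²)) = 1/(66844 + (7 + 6889)) = 1/(66844 + 6896) = 1/73740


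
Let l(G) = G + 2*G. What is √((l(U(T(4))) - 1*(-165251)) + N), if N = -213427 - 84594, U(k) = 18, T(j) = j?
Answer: 2*I*√33179 ≈ 364.3*I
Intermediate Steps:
l(G) = 3*G
N = -298021
√((l(U(T(4))) - 1*(-165251)) + N) = √((3*18 - 1*(-165251)) - 298021) = √((54 + 165251) - 298021) = √(165305 - 298021) = √(-132716) = 2*I*√33179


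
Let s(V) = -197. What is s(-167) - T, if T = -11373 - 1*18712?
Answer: 29888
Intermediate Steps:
T = -30085 (T = -11373 - 18712 = -30085)
s(-167) - T = -197 - 1*(-30085) = -197 + 30085 = 29888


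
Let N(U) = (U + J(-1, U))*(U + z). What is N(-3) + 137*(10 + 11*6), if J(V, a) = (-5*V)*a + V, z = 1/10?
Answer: 104671/10 ≈ 10467.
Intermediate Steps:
z = ⅒ ≈ 0.10000
J(V, a) = V - 5*V*a (J(V, a) = -5*V*a + V = V - 5*V*a)
N(U) = (-1 + 6*U)*(⅒ + U) (N(U) = (U - (1 - 5*U))*(U + ⅒) = (U + (-1 + 5*U))*(⅒ + U) = (-1 + 6*U)*(⅒ + U))
N(-3) + 137*(10 + 11*6) = (-⅒ + 6*(-3)² - ⅖*(-3)) + 137*(10 + 11*6) = (-⅒ + 6*9 + 6/5) + 137*(10 + 66) = (-⅒ + 54 + 6/5) + 137*76 = 551/10 + 10412 = 104671/10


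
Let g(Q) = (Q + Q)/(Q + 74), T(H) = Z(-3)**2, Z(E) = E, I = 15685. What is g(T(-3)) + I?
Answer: 1301873/83 ≈ 15685.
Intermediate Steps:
T(H) = 9 (T(H) = (-3)**2 = 9)
g(Q) = 2*Q/(74 + Q) (g(Q) = (2*Q)/(74 + Q) = 2*Q/(74 + Q))
g(T(-3)) + I = 2*9/(74 + 9) + 15685 = 2*9/83 + 15685 = 2*9*(1/83) + 15685 = 18/83 + 15685 = 1301873/83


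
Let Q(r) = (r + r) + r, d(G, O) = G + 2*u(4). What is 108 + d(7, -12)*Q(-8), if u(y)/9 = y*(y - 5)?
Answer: 1668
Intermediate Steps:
u(y) = 9*y*(-5 + y) (u(y) = 9*(y*(y - 5)) = 9*(y*(-5 + y)) = 9*y*(-5 + y))
d(G, O) = -72 + G (d(G, O) = G + 2*(9*4*(-5 + 4)) = G + 2*(9*4*(-1)) = G + 2*(-36) = G - 72 = -72 + G)
Q(r) = 3*r (Q(r) = 2*r + r = 3*r)
108 + d(7, -12)*Q(-8) = 108 + (-72 + 7)*(3*(-8)) = 108 - 65*(-24) = 108 + 1560 = 1668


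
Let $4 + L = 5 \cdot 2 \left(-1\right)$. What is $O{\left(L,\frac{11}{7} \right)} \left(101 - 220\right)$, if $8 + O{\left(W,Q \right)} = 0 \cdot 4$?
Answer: $952$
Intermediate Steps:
$L = -14$ ($L = -4 + 5 \cdot 2 \left(-1\right) = -4 + 10 \left(-1\right) = -4 - 10 = -14$)
$O{\left(W,Q \right)} = -8$ ($O{\left(W,Q \right)} = -8 + 0 \cdot 4 = -8 + 0 = -8$)
$O{\left(L,\frac{11}{7} \right)} \left(101 - 220\right) = - 8 \left(101 - 220\right) = \left(-8\right) \left(-119\right) = 952$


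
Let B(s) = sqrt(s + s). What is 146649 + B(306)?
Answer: 146649 + 6*sqrt(17) ≈ 1.4667e+5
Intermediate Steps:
B(s) = sqrt(2)*sqrt(s) (B(s) = sqrt(2*s) = sqrt(2)*sqrt(s))
146649 + B(306) = 146649 + sqrt(2)*sqrt(306) = 146649 + sqrt(2)*(3*sqrt(34)) = 146649 + 6*sqrt(17)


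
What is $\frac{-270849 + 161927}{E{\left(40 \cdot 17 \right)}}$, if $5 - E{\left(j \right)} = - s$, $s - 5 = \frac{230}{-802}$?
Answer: $- \frac{43677722}{3895} \approx -11214.0$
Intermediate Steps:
$s = \frac{1890}{401}$ ($s = 5 + \frac{230}{-802} = 5 + 230 \left(- \frac{1}{802}\right) = 5 - \frac{115}{401} = \frac{1890}{401} \approx 4.7132$)
$E{\left(j \right)} = \frac{3895}{401}$ ($E{\left(j \right)} = 5 - \left(-1\right) \frac{1890}{401} = 5 - - \frac{1890}{401} = 5 + \frac{1890}{401} = \frac{3895}{401}$)
$\frac{-270849 + 161927}{E{\left(40 \cdot 17 \right)}} = \frac{-270849 + 161927}{\frac{3895}{401}} = \left(-108922\right) \frac{401}{3895} = - \frac{43677722}{3895}$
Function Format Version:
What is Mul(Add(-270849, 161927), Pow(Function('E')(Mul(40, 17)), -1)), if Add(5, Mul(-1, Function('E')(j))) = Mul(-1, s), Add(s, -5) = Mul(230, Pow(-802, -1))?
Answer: Rational(-43677722, 3895) ≈ -11214.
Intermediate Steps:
s = Rational(1890, 401) (s = Add(5, Mul(230, Pow(-802, -1))) = Add(5, Mul(230, Rational(-1, 802))) = Add(5, Rational(-115, 401)) = Rational(1890, 401) ≈ 4.7132)
Function('E')(j) = Rational(3895, 401) (Function('E')(j) = Add(5, Mul(-1, Mul(-1, Rational(1890, 401)))) = Add(5, Mul(-1, Rational(-1890, 401))) = Add(5, Rational(1890, 401)) = Rational(3895, 401))
Mul(Add(-270849, 161927), Pow(Function('E')(Mul(40, 17)), -1)) = Mul(Add(-270849, 161927), Pow(Rational(3895, 401), -1)) = Mul(-108922, Rational(401, 3895)) = Rational(-43677722, 3895)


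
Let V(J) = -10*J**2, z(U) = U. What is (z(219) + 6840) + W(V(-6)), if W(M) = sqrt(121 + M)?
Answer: 7059 + I*sqrt(239) ≈ 7059.0 + 15.46*I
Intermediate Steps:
(z(219) + 6840) + W(V(-6)) = (219 + 6840) + sqrt(121 - 10*(-6)**2) = 7059 + sqrt(121 - 10*36) = 7059 + sqrt(121 - 360) = 7059 + sqrt(-239) = 7059 + I*sqrt(239)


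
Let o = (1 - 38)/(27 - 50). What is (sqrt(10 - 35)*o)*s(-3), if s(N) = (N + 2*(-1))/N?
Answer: 925*I/69 ≈ 13.406*I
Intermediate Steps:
o = 37/23 (o = -37/(-23) = -37*(-1/23) = 37/23 ≈ 1.6087)
s(N) = (-2 + N)/N (s(N) = (N - 2)/N = (-2 + N)/N)
(sqrt(10 - 35)*o)*s(-3) = (sqrt(10 - 35)*(37/23))*((-2 - 3)/(-3)) = (sqrt(-25)*(37/23))*(-1/3*(-5)) = ((5*I)*(37/23))*(5/3) = (185*I/23)*(5/3) = 925*I/69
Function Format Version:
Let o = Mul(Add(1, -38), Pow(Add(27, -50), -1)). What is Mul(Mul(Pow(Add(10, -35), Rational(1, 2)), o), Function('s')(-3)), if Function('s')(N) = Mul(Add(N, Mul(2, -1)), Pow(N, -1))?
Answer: Mul(Rational(925, 69), I) ≈ Mul(13.406, I)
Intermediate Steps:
o = Rational(37, 23) (o = Mul(-37, Pow(-23, -1)) = Mul(-37, Rational(-1, 23)) = Rational(37, 23) ≈ 1.6087)
Function('s')(N) = Mul(Pow(N, -1), Add(-2, N)) (Function('s')(N) = Mul(Add(N, -2), Pow(N, -1)) = Mul(Add(-2, N), Pow(N, -1)) = Mul(Pow(N, -1), Add(-2, N)))
Mul(Mul(Pow(Add(10, -35), Rational(1, 2)), o), Function('s')(-3)) = Mul(Mul(Pow(Add(10, -35), Rational(1, 2)), Rational(37, 23)), Mul(Pow(-3, -1), Add(-2, -3))) = Mul(Mul(Pow(-25, Rational(1, 2)), Rational(37, 23)), Mul(Rational(-1, 3), -5)) = Mul(Mul(Mul(5, I), Rational(37, 23)), Rational(5, 3)) = Mul(Mul(Rational(185, 23), I), Rational(5, 3)) = Mul(Rational(925, 69), I)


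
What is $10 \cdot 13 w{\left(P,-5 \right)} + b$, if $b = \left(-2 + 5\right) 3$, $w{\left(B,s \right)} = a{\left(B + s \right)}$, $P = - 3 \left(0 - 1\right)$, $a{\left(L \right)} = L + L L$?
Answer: $269$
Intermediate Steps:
$a{\left(L \right)} = L + L^{2}$
$P = 3$ ($P = - 3 \left(0 - 1\right) = \left(-3\right) \left(-1\right) = 3$)
$w{\left(B,s \right)} = \left(B + s\right) \left(1 + B + s\right)$ ($w{\left(B,s \right)} = \left(B + s\right) \left(1 + \left(B + s\right)\right) = \left(B + s\right) \left(1 + B + s\right)$)
$b = 9$ ($b = 3 \cdot 3 = 9$)
$10 \cdot 13 w{\left(P,-5 \right)} + b = 10 \cdot 13 \left(3 - 5\right) \left(1 + 3 - 5\right) + 9 = 130 \left(\left(-2\right) \left(-1\right)\right) + 9 = 130 \cdot 2 + 9 = 260 + 9 = 269$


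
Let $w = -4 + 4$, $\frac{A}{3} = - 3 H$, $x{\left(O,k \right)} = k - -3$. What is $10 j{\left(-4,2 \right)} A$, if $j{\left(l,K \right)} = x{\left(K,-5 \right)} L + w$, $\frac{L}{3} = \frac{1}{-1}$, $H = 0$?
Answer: $0$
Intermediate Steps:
$x{\left(O,k \right)} = 3 + k$ ($x{\left(O,k \right)} = k + 3 = 3 + k$)
$L = -3$ ($L = \frac{3}{-1} = 3 \left(-1\right) = -3$)
$A = 0$ ($A = 3 \left(\left(-3\right) 0\right) = 3 \cdot 0 = 0$)
$w = 0$
$j{\left(l,K \right)} = 6$ ($j{\left(l,K \right)} = \left(3 - 5\right) \left(-3\right) + 0 = \left(-2\right) \left(-3\right) + 0 = 6 + 0 = 6$)
$10 j{\left(-4,2 \right)} A = 10 \cdot 6 \cdot 0 = 60 \cdot 0 = 0$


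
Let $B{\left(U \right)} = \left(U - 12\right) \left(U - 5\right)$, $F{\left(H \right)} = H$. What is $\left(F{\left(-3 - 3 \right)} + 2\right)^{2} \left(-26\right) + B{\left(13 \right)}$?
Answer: $-408$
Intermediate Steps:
$B{\left(U \right)} = \left(-12 + U\right) \left(-5 + U\right)$
$\left(F{\left(-3 - 3 \right)} + 2\right)^{2} \left(-26\right) + B{\left(13 \right)} = \left(\left(-3 - 3\right) + 2\right)^{2} \left(-26\right) + \left(60 + 13^{2} - 221\right) = \left(-6 + 2\right)^{2} \left(-26\right) + \left(60 + 169 - 221\right) = \left(-4\right)^{2} \left(-26\right) + 8 = 16 \left(-26\right) + 8 = -416 + 8 = -408$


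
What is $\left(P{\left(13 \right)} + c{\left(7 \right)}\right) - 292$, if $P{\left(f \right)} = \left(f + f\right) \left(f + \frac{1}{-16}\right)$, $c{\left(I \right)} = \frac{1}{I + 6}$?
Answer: $\frac{4623}{104} \approx 44.452$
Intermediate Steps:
$c{\left(I \right)} = \frac{1}{6 + I}$
$P{\left(f \right)} = 2 f \left(- \frac{1}{16} + f\right)$ ($P{\left(f \right)} = 2 f \left(f - \frac{1}{16}\right) = 2 f \left(- \frac{1}{16} + f\right)$)
$\left(P{\left(13 \right)} + c{\left(7 \right)}\right) - 292 = \left(\frac{1}{8} \cdot 13 \left(-1 + 16 \cdot 13\right) + \frac{1}{6 + 7}\right) - 292 = \left(\frac{1}{8} \cdot 13 \left(-1 + 208\right) + \frac{1}{13}\right) - 292 = \left(\frac{1}{8} \cdot 13 \cdot 207 + \frac{1}{13}\right) - 292 = \left(\frac{2691}{8} + \frac{1}{13}\right) - 292 = \frac{34991}{104} - 292 = \frac{4623}{104}$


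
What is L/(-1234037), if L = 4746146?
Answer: -4746146/1234037 ≈ -3.8460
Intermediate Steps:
L/(-1234037) = 4746146/(-1234037) = 4746146*(-1/1234037) = -4746146/1234037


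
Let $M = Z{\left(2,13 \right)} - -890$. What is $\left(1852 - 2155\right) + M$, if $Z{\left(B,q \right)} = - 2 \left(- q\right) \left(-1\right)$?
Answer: $561$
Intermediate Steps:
$Z{\left(B,q \right)} = - 2 q$ ($Z{\left(B,q \right)} = 2 q \left(-1\right) = - 2 q$)
$M = 864$ ($M = \left(-2\right) 13 - -890 = -26 + 890 = 864$)
$\left(1852 - 2155\right) + M = \left(1852 - 2155\right) + 864 = -303 + 864 = 561$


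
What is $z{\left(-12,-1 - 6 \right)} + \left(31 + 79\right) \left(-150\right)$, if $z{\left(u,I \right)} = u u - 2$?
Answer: $-16358$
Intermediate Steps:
$z{\left(u,I \right)} = -2 + u^{2}$ ($z{\left(u,I \right)} = u^{2} - 2 = -2 + u^{2}$)
$z{\left(-12,-1 - 6 \right)} + \left(31 + 79\right) \left(-150\right) = \left(-2 + \left(-12\right)^{2}\right) + \left(31 + 79\right) \left(-150\right) = \left(-2 + 144\right) + 110 \left(-150\right) = 142 - 16500 = -16358$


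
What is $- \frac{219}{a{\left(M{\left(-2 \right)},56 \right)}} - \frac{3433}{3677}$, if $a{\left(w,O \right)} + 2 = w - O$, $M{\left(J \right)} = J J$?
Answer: $\frac{206627}{66186} \approx 3.1219$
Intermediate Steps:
$M{\left(J \right)} = J^{2}$
$a{\left(w,O \right)} = -2 + w - O$ ($a{\left(w,O \right)} = -2 - \left(O - w\right) = -2 + w - O$)
$- \frac{219}{a{\left(M{\left(-2 \right)},56 \right)}} - \frac{3433}{3677} = - \frac{219}{-2 + \left(-2\right)^{2} - 56} - \frac{3433}{3677} = - \frac{219}{-2 + 4 - 56} - \frac{3433}{3677} = - \frac{219}{-54} - \frac{3433}{3677} = \left(-219\right) \left(- \frac{1}{54}\right) - \frac{3433}{3677} = \frac{73}{18} - \frac{3433}{3677} = \frac{206627}{66186}$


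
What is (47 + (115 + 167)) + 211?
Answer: 540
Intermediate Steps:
(47 + (115 + 167)) + 211 = (47 + 282) + 211 = 329 + 211 = 540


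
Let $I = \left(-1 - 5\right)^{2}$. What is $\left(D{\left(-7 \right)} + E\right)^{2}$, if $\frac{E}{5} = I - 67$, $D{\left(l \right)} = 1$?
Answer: $23716$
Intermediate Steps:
$I = 36$ ($I = \left(-6\right)^{2} = 36$)
$E = -155$ ($E = 5 \left(36 - 67\right) = 5 \left(-31\right) = -155$)
$\left(D{\left(-7 \right)} + E\right)^{2} = \left(1 - 155\right)^{2} = \left(-154\right)^{2} = 23716$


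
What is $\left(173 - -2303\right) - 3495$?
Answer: $-1019$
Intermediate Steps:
$\left(173 - -2303\right) - 3495 = \left(173 + 2303\right) - 3495 = 2476 - 3495 = -1019$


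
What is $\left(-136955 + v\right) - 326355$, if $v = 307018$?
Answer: $-156292$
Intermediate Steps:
$\left(-136955 + v\right) - 326355 = \left(-136955 + 307018\right) - 326355 = 170063 - 326355 = -156292$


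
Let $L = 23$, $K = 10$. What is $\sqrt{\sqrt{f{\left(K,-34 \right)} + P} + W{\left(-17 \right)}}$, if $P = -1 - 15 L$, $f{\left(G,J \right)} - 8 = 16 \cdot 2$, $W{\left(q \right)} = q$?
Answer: $\sqrt{-17 + 3 i \sqrt{34}} \approx 1.9226 + 4.5493 i$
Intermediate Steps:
$f{\left(G,J \right)} = 40$ ($f{\left(G,J \right)} = 8 + 16 \cdot 2 = 8 + 32 = 40$)
$P = -346$ ($P = -1 - 345 = -346$)
$\sqrt{\sqrt{f{\left(K,-34 \right)} + P} + W{\left(-17 \right)}} = \sqrt{\sqrt{40 - 346} - 17} = \sqrt{\sqrt{-306} - 17} = \sqrt{3 i \sqrt{34} - 17} = \sqrt{-17 + 3 i \sqrt{34}}$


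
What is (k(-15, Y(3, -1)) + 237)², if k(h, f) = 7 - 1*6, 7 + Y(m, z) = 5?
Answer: 56644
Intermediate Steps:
Y(m, z) = -2 (Y(m, z) = -7 + 5 = -2)
k(h, f) = 1 (k(h, f) = 7 - 6 = 1)
(k(-15, Y(3, -1)) + 237)² = (1 + 237)² = 238² = 56644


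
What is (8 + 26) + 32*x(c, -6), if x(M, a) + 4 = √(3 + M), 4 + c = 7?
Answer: -94 + 32*√6 ≈ -15.616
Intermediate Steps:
c = 3 (c = -4 + 7 = 3)
x(M, a) = -4 + √(3 + M)
(8 + 26) + 32*x(c, -6) = (8 + 26) + 32*(-4 + √(3 + 3)) = 34 + 32*(-4 + √6) = 34 + (-128 + 32*√6) = -94 + 32*√6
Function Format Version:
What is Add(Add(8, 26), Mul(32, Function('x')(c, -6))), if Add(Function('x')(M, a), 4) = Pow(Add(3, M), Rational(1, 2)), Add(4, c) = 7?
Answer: Add(-94, Mul(32, Pow(6, Rational(1, 2)))) ≈ -15.616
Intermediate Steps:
c = 3 (c = Add(-4, 7) = 3)
Function('x')(M, a) = Add(-4, Pow(Add(3, M), Rational(1, 2)))
Add(Add(8, 26), Mul(32, Function('x')(c, -6))) = Add(Add(8, 26), Mul(32, Add(-4, Pow(Add(3, 3), Rational(1, 2))))) = Add(34, Mul(32, Add(-4, Pow(6, Rational(1, 2))))) = Add(34, Add(-128, Mul(32, Pow(6, Rational(1, 2))))) = Add(-94, Mul(32, Pow(6, Rational(1, 2))))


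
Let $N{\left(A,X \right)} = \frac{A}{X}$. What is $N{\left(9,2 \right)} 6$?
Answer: $27$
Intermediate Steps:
$N{\left(9,2 \right)} 6 = \frac{9}{2} \cdot 6 = 27$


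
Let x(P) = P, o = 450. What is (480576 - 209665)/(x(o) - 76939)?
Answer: -270911/76489 ≈ -3.5418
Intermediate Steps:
(480576 - 209665)/(x(o) - 76939) = (480576 - 209665)/(450 - 76939) = 270911/(-76489) = 270911*(-1/76489) = -270911/76489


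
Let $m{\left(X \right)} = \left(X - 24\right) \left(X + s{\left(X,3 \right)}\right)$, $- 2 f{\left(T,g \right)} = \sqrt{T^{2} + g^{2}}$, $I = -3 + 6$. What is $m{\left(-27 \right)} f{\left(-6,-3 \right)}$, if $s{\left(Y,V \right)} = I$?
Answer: $- 1836 \sqrt{5} \approx -4105.4$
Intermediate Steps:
$I = 3$
$s{\left(Y,V \right)} = 3$
$f{\left(T,g \right)} = - \frac{\sqrt{T^{2} + g^{2}}}{2}$
$m{\left(X \right)} = \left(-24 + X\right) \left(3 + X\right)$ ($m{\left(X \right)} = \left(X - 24\right) \left(X + 3\right) = \left(-24 + X\right) \left(3 + X\right)$)
$m{\left(-27 \right)} f{\left(-6,-3 \right)} = \left(-72 + \left(-27\right)^{2} - -567\right) \left(- \frac{\sqrt{\left(-6\right)^{2} + \left(-3\right)^{2}}}{2}\right) = \left(-72 + 729 + 567\right) \left(- \frac{\sqrt{36 + 9}}{2}\right) = 1224 \left(- \frac{\sqrt{45}}{2}\right) = 1224 \left(- \frac{3 \sqrt{5}}{2}\right) = - 1836 \sqrt{5}$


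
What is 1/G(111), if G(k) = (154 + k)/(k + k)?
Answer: 222/265 ≈ 0.83774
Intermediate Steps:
G(k) = (154 + k)/(2*k) (G(k) = (154 + k)/((2*k)) = (154 + k)*(1/(2*k)) = (154 + k)/(2*k))
1/G(111) = 1/((1/2)*(154 + 111)/111) = 1/((1/2)*(1/111)*265) = 1/(265/222) = 222/265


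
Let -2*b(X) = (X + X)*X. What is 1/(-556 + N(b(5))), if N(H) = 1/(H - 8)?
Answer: -33/18349 ≈ -0.0017985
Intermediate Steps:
b(X) = -X² (b(X) = -(X + X)*X/2 = -2*X*X/2 = -X²)
N(H) = 1/(-8 + H)
1/(-556 + N(b(5))) = 1/(-556 + 1/(-8 - 1*5²)) = 1/(-556 + 1/(-8 - 1*25)) = 1/(-556 + 1/(-8 - 25)) = 1/(-556 + 1/(-33)) = 1/(-556 - 1/33) = 1/(-18349/33) = -33/18349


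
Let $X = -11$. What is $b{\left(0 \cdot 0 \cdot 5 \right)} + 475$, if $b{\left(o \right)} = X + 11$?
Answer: $475$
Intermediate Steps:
$b{\left(o \right)} = 0$ ($b{\left(o \right)} = -11 + 11 = 0$)
$b{\left(0 \cdot 0 \cdot 5 \right)} + 475 = 0 + 475 = 475$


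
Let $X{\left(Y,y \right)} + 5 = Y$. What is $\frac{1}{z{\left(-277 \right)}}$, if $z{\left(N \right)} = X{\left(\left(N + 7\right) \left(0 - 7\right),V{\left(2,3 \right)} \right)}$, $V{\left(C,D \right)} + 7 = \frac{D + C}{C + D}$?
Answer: $\frac{1}{1885} \approx 0.0005305$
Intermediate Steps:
$V{\left(C,D \right)} = -6$ ($V{\left(C,D \right)} = -7 + \frac{D + C}{C + D} = -7 + \frac{C + D}{C + D} = -7 + 1 = -6$)
$X{\left(Y,y \right)} = -5 + Y$
$z{\left(N \right)} = -54 - 7 N$ ($z{\left(N \right)} = -5 + \left(N + 7\right) \left(0 - 7\right) = -5 + \left(7 + N\right) \left(-7\right) = -5 - \left(49 + 7 N\right) = -54 - 7 N$)
$\frac{1}{z{\left(-277 \right)}} = \frac{1}{-54 - -1939} = \frac{1}{-54 + 1939} = \frac{1}{1885}$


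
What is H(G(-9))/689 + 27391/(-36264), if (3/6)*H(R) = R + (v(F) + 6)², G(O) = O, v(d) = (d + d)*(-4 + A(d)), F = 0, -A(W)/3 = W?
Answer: -16914143/24985896 ≈ -0.67695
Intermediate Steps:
A(W) = -3*W
v(d) = 2*d*(-4 - 3*d) (v(d) = (d + d)*(-4 - 3*d) = (2*d)*(-4 - 3*d) = 2*d*(-4 - 3*d))
H(R) = 72 + 2*R (H(R) = 2*(R + (-2*0*(4 + 3*0) + 6)²) = 2*(R + (-2*0*(4 + 0) + 6)²) = 2*(R + (-2*0*4 + 6)²) = 2*(R + (0 + 6)²) = 2*(R + 6²) = 2*(R + 36) = 2*(36 + R) = 72 + 2*R)
H(G(-9))/689 + 27391/(-36264) = (72 + 2*(-9))/689 + 27391/(-36264) = (72 - 18)*(1/689) + 27391*(-1/36264) = 54*(1/689) - 27391/36264 = 54/689 - 27391/36264 = -16914143/24985896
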